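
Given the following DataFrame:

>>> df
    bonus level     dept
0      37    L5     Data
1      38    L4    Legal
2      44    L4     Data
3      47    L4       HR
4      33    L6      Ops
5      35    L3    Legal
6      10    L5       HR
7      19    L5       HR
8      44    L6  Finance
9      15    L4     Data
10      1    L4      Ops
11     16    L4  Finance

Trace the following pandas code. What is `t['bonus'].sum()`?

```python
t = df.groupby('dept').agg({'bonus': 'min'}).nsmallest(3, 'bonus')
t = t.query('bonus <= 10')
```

11

group by dept, min of bonus:
         bonus
dept          
Data        15
Finance     16
HR          10
Legal       35
Ops          1
take 3 rows with smallest bonus:
      bonus
dept       
Ops       1
HR       10
Data     15
filter rows where bonus <= 10:
      bonus
dept       
Ops       1
HR       10
Taking the sum of column 'bonus' gives 11.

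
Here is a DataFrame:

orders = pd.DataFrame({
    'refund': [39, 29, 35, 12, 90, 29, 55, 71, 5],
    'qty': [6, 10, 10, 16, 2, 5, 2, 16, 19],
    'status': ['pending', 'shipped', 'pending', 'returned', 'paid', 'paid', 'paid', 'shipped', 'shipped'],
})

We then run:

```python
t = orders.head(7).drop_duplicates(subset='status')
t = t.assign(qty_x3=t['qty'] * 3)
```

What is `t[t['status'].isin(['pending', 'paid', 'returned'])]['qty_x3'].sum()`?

72

take first 7 rows:
   refund  qty    status
0      39    6   pending
1      29   10   shipped
2      35   10   pending
3      12   16  returned
4      90    2      paid
5      29    5      paid
6      55    2      paid
drop duplicate status (keep=first):
   refund  qty    status
0      39    6   pending
1      29   10   shipped
3      12   16  returned
4      90    2      paid
add column qty_x3 = t['qty'] * 3:
   refund  qty    status  qty_x3
0      39    6   pending      18
1      29   10   shipped      30
3      12   16  returned      48
4      90    2      paid       6
filter rows where status in ['pending', 'paid', 'returned']:
   refund  qty    status  qty_x3
0      39    6   pending      18
3      12   16  returned      48
4      90    2      paid       6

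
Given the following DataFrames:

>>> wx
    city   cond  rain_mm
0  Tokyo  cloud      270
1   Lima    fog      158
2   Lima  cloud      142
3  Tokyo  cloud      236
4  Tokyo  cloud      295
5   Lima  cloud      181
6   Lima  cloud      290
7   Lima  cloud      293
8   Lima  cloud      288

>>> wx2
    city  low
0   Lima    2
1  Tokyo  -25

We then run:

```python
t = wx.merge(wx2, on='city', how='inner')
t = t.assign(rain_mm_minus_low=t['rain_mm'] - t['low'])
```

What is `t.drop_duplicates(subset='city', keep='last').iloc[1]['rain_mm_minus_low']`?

286

merge on 'city' (how='inner') → 9 rows:
    city   cond  rain_mm  low
0  Tokyo  cloud      270  -25
1   Lima    fog      158    2
2   Lima  cloud      142    2
3  Tokyo  cloud      236  -25
4  Tokyo  cloud      295  -25
5   Lima  cloud      181    2
6   Lima  cloud      290    2
7   Lima  cloud      293    2
8   Lima  cloud      288    2
add column rain_mm_minus_low = t['rain_mm'] - t['low']:
    city   cond  rain_mm  low  rain_mm_minus_low
0  Tokyo  cloud      270  -25                295
1   Lima    fog      158    2                156
2   Lima  cloud      142    2                140
3  Tokyo  cloud      236  -25                261
4  Tokyo  cloud      295  -25                320
5   Lima  cloud      181    2                179
6   Lima  cloud      290    2                288
7   Lima  cloud      293    2                291
8   Lima  cloud      288    2                286
drop duplicate city (keep=last):
    city   cond  rain_mm  low  rain_mm_minus_low
4  Tokyo  cloud      295  -25                320
8   Lima  cloud      288    2                286
Reading off the value at position 1, column 'rain_mm_minus_low', we get 286.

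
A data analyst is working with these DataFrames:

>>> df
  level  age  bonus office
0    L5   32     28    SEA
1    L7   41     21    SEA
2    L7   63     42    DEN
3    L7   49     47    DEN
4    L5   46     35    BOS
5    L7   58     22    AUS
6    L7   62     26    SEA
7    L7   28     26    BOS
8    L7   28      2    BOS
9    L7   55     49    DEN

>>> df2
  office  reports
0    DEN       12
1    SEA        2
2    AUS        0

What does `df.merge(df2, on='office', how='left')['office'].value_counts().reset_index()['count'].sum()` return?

merge on 'office' (how='left') → 10 rows:
  level  age  bonus office  reports
0    L5   32     28    SEA      2.0
1    L7   41     21    SEA      2.0
2    L7   63     42    DEN     12.0
3    L7   49     47    DEN     12.0
4    L5   46     35    BOS      NaN
5    L7   58     22    AUS      0.0
6    L7   62     26    SEA      2.0
7    L7   28     26    BOS      NaN
8    L7   28      2    BOS      NaN
9    L7   55     49    DEN     12.0
value_counts of office:
office
SEA    3
DEN    3
BOS    3
AUS    1
Name: count, dtype: int64
reset_index():
  office  count
0    SEA      3
1    DEN      3
2    BOS      3
3    AUS      1
Finally, sum of column 'count' = 10.

10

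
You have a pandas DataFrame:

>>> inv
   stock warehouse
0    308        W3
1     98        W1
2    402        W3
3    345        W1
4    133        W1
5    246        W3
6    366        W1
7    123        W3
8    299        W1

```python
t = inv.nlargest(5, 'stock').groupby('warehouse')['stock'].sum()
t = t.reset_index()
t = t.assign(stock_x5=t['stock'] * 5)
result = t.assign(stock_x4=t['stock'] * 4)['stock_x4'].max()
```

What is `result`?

4040

take 5 rows with largest stock:
   stock warehouse
2    402        W3
6    366        W1
3    345        W1
0    308        W3
8    299        W1
group by warehouse, sum of stock:
warehouse
W1    1010
W3     710
Name: stock, dtype: int64
reset_index():
  warehouse  stock
0        W1   1010
1        W3    710
add column stock_x5 = t['stock'] * 5:
  warehouse  stock  stock_x5
0        W1   1010      5050
1        W3    710      3550
add column stock_x4 = t['stock'] * 4:
  warehouse  stock  stock_x5  stock_x4
0        W1   1010      5050      4040
1        W3    710      3550      2840
Taking the max of column 'stock_x4' gives 4040.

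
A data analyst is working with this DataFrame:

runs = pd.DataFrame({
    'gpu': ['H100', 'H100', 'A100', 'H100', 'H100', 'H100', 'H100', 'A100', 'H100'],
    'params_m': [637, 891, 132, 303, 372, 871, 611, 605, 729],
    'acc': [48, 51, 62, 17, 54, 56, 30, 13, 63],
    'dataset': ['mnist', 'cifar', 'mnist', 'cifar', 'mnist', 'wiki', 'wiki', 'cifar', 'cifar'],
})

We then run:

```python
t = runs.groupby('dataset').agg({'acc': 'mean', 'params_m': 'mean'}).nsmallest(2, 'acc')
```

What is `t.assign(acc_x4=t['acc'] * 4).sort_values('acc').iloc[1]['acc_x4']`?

group by dataset: mean(acc), mean(params_m):
               acc    params_m
dataset                       
cifar    36.000000  632.000000
mnist    54.666667  380.333333
wiki     43.000000  741.000000
take 2 rows with smallest acc:
          acc  params_m
dataset                
cifar    36.0     632.0
wiki     43.0     741.0
add column acc_x4 = t['acc'] * 4:
          acc  params_m  acc_x4
dataset                        
cifar    36.0     632.0   144.0
wiki     43.0     741.0   172.0
sort by acc:
          acc  params_m  acc_x4
dataset                        
cifar    36.0     632.0   144.0
wiki     43.0     741.0   172.0
Hence 172.0.

172.0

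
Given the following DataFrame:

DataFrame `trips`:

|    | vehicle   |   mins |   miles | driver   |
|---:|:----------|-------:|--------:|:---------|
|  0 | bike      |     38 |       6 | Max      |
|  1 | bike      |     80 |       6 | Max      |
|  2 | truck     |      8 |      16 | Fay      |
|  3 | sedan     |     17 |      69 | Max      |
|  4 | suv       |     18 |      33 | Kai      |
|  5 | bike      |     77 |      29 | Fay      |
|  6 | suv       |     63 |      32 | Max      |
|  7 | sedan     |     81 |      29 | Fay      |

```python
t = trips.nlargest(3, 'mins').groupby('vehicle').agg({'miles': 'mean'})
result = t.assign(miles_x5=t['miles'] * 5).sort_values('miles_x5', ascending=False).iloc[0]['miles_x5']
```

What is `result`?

145.0

take 3 rows with largest mins:
  vehicle  mins  miles driver
7   sedan    81     29    Fay
1    bike    80      6    Max
5    bike    77     29    Fay
group by vehicle, mean of miles:
         miles
vehicle       
bike      17.5
sedan     29.0
add column miles_x5 = t['miles'] * 5:
         miles  miles_x5
vehicle                 
bike      17.5      87.5
sedan     29.0     145.0
sort by miles_x5 descending:
         miles  miles_x5
vehicle                 
sedan     29.0     145.0
bike      17.5      87.5
Then the value at position 0, column 'miles_x5': 145.0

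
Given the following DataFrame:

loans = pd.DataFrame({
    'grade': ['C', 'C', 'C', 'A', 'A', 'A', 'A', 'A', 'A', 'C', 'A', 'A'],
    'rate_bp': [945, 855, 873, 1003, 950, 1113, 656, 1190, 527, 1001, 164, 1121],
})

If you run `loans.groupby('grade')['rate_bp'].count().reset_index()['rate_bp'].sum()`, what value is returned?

12

group by grade, count of rate_bp:
grade
A    8
C    4
Name: rate_bp, dtype: int64
reset_index():
  grade  rate_bp
0     A        8
1     C        4
sum of column 'rate_bp' → 12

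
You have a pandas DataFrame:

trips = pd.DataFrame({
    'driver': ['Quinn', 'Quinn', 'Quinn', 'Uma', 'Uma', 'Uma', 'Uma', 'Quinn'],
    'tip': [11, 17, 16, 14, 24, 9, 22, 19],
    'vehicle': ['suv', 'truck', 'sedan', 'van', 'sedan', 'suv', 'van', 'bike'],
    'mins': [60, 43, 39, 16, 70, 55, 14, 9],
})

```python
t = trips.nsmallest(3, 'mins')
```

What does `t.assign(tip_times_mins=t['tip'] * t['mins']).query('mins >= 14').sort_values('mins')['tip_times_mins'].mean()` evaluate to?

take 3 rows with smallest mins:
  driver  tip vehicle  mins
7  Quinn   19    bike     9
6    Uma   22     van    14
3    Uma   14     van    16
add column tip_times_mins = t['tip'] * t['mins']:
  driver  tip vehicle  mins  tip_times_mins
7  Quinn   19    bike     9             171
6    Uma   22     van    14             308
3    Uma   14     van    16             224
filter rows where mins >= 14:
  driver  tip vehicle  mins  tip_times_mins
6    Uma   22     van    14             308
3    Uma   14     van    16             224
sort by mins:
  driver  tip vehicle  mins  tip_times_mins
6    Uma   22     van    14             308
3    Uma   14     van    16             224
So mean() = 266.0.

266.0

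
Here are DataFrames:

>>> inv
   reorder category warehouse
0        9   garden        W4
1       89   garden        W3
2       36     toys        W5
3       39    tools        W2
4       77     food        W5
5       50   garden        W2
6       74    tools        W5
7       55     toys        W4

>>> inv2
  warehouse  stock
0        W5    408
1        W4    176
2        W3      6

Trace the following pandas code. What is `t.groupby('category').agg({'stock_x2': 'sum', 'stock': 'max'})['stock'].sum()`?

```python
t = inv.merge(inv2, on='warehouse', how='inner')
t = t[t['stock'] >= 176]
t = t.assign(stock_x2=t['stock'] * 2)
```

merge on 'warehouse' (how='inner') → 6 rows:
   reorder category warehouse  stock
0        9   garden        W4    176
1       89   garden        W3      6
2       36     toys        W5    408
3       77     food        W5    408
4       74    tools        W5    408
5       55     toys        W4    176
filter rows where stock >= 176:
   reorder category warehouse  stock
0        9   garden        W4    176
2       36     toys        W5    408
3       77     food        W5    408
4       74    tools        W5    408
5       55     toys        W4    176
add column stock_x2 = t['stock'] * 2:
   reorder category warehouse  stock  stock_x2
0        9   garden        W4    176       352
2       36     toys        W5    408       816
3       77     food        W5    408       816
4       74    tools        W5    408       816
5       55     toys        W4    176       352
group by category: sum(stock_x2), max(stock):
          stock_x2  stock
category                 
food           816    408
garden         352    176
tools          816    408
toys          1168    408

1400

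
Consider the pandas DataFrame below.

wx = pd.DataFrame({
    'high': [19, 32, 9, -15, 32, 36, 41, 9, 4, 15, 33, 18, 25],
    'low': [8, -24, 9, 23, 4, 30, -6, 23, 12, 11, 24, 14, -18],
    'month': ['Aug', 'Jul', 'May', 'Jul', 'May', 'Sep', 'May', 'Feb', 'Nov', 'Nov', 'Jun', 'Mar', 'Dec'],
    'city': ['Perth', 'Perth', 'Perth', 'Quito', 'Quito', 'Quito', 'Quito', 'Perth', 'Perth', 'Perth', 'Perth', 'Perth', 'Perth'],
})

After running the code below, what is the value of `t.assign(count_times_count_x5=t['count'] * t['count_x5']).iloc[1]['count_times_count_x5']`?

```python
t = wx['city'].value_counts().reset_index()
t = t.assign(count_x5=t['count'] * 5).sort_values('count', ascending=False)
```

value_counts of city:
city
Perth    9
Quito    4
Name: count, dtype: int64
reset_index():
    city  count
0  Perth      9
1  Quito      4
add column count_x5 = t['count'] * 5:
    city  count  count_x5
0  Perth      9        45
1  Quito      4        20
sort by count descending:
    city  count  count_x5
0  Perth      9        45
1  Quito      4        20
add column count_times_count_x5 = t['count'] * t['count_x5']:
    city  count  count_x5  count_times_count_x5
0  Perth      9        45                   405
1  Quito      4        20                    80

80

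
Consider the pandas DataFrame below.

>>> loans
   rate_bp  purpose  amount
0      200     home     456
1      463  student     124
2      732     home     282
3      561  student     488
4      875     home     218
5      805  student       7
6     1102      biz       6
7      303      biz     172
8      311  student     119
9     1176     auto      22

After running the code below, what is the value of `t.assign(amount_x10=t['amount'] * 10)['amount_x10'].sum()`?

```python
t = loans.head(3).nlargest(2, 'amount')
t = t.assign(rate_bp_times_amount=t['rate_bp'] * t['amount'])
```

7380

take first 3 rows:
   rate_bp  purpose  amount
0      200     home     456
1      463  student     124
2      732     home     282
take 2 rows with largest amount:
   rate_bp purpose  amount
0      200    home     456
2      732    home     282
add column rate_bp_times_amount = t['rate_bp'] * t['amount']:
   rate_bp purpose  amount  rate_bp_times_amount
0      200    home     456                 91200
2      732    home     282                206424
add column amount_x10 = t['amount'] * 10:
   rate_bp purpose  amount  rate_bp_times_amount  amount_x10
0      200    home     456                 91200        4560
2      732    home     282                206424        2820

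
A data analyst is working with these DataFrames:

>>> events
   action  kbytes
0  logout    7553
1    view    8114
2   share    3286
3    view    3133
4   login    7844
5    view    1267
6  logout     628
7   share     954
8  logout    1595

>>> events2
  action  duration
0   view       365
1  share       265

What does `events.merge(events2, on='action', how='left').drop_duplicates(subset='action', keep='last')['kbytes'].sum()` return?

merge on 'action' (how='left') → 9 rows:
   action  kbytes  duration
0  logout    7553       NaN
1    view    8114     365.0
2   share    3286     265.0
3    view    3133     365.0
4   login    7844       NaN
5    view    1267     365.0
6  logout     628       NaN
7   share     954     265.0
8  logout    1595       NaN
drop duplicate action (keep=last):
   action  kbytes  duration
4   login    7844       NaN
5    view    1267     365.0
7   share     954     265.0
8  logout    1595       NaN
Finally, sum of column 'kbytes' = 11660.

11660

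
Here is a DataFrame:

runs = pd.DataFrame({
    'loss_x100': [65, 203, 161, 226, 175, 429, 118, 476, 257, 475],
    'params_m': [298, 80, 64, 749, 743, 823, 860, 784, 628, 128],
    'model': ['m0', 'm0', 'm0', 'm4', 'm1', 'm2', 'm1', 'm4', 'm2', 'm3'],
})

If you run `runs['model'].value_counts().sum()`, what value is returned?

10

value_counts of model:
model
m0    3
m4    2
m1    2
m2    2
m3    1
Name: count, dtype: int64
sum of the resulting series → 10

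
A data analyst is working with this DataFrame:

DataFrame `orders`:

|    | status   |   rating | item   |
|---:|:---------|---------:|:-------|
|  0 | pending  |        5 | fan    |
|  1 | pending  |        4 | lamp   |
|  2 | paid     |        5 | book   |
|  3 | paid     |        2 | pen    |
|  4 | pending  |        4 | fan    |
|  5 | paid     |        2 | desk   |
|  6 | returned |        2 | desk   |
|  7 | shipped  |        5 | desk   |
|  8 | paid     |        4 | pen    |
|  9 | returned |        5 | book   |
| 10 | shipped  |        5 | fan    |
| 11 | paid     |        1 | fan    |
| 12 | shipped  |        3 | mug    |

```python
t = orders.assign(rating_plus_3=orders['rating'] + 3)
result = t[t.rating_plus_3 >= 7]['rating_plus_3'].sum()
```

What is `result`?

61

add column rating_plus_3 = orders['rating'] + 3:
      status  rating  item  rating_plus_3
0    pending       5   fan              8
1    pending       4  lamp              7
2       paid       5  book              8
3       paid       2   pen              5
4    pending       4   fan              7
5       paid       2  desk              5
6   returned       2  desk              5
7    shipped       5  desk              8
8       paid       4   pen              7
9   returned       5  book              8
10   shipped       5   fan              8
11      paid       1   fan              4
12   shipped       3   mug              6
filter rows where rating_plus_3 >= 7:
      status  rating  item  rating_plus_3
0    pending       5   fan              8
1    pending       4  lamp              7
2       paid       5  book              8
4    pending       4   fan              7
7    shipped       5  desk              8
8       paid       4   pen              7
9   returned       5  book              8
10   shipped       5   fan              8
The sum of column 'rating_plus_3' is 61.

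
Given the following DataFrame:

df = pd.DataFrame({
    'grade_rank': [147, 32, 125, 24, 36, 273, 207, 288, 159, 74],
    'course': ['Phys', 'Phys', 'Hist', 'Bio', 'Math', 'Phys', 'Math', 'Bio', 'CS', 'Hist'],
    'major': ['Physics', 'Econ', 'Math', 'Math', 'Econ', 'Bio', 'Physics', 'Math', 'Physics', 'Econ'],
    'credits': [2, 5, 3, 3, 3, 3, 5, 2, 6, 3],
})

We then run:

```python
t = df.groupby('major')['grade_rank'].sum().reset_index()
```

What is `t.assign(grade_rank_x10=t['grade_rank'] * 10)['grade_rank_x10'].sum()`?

group by major, sum of grade_rank:
major
Bio        273
Econ       142
Math       437
Physics    513
Name: grade_rank, dtype: int64
reset_index():
     major  grade_rank
0      Bio         273
1     Econ         142
2     Math         437
3  Physics         513
add column grade_rank_x10 = t['grade_rank'] * 10:
     major  grade_rank  grade_rank_x10
0      Bio         273            2730
1     Econ         142            1420
2     Math         437            4370
3  Physics         513            5130
Reading off the sum of column 'grade_rank_x10', we get 13650.

13650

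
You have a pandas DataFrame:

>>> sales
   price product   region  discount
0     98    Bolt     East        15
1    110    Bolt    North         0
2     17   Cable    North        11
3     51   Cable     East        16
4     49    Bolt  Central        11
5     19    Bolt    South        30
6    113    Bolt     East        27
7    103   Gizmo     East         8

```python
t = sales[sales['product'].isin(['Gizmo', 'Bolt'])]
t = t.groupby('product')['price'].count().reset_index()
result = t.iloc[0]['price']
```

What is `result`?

filter rows where product in ['Gizmo', 'Bolt']:
   price product   region  discount
0     98    Bolt     East        15
1    110    Bolt    North         0
4     49    Bolt  Central        11
5     19    Bolt    South        30
6    113    Bolt     East        27
7    103   Gizmo     East         8
group by product, count of price:
product
Bolt     5
Gizmo    1
Name: price, dtype: int64
reset_index():
  product  price
0    Bolt      5
1   Gizmo      1
Taking the value at position 0, column 'price' gives 5.

5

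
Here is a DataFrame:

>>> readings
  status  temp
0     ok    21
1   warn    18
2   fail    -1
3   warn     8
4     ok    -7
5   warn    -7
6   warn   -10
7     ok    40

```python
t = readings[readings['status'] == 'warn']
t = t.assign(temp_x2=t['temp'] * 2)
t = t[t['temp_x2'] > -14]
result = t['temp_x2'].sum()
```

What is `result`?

52

filter rows where status == 'warn':
  status  temp
1   warn    18
3   warn     8
5   warn    -7
6   warn   -10
add column temp_x2 = t['temp'] * 2:
  status  temp  temp_x2
1   warn    18       36
3   warn     8       16
5   warn    -7      -14
6   warn   -10      -20
filter rows where temp_x2 > -14:
  status  temp  temp_x2
1   warn    18       36
3   warn     8       16
The sum of column 'temp_x2' is 52.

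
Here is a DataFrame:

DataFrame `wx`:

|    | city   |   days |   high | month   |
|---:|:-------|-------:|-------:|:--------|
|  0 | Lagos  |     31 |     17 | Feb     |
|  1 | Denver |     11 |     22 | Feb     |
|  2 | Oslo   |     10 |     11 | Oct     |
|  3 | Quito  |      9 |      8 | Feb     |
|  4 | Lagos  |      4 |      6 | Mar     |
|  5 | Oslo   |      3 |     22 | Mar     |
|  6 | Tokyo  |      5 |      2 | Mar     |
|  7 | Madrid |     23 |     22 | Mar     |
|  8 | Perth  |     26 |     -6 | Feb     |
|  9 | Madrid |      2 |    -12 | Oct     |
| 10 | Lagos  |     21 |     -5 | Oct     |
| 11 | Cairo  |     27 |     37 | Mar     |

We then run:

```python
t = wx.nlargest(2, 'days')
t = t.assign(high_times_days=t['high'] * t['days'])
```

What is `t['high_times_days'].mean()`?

take 2 rows with largest days:
     city  days  high month
0   Lagos    31    17   Feb
11  Cairo    27    37   Mar
add column high_times_days = t['high'] * t['days']:
     city  days  high month  high_times_days
0   Lagos    31    17   Feb              527
11  Cairo    27    37   Mar              999
Then the mean of column 'high_times_days': 763.0

763.0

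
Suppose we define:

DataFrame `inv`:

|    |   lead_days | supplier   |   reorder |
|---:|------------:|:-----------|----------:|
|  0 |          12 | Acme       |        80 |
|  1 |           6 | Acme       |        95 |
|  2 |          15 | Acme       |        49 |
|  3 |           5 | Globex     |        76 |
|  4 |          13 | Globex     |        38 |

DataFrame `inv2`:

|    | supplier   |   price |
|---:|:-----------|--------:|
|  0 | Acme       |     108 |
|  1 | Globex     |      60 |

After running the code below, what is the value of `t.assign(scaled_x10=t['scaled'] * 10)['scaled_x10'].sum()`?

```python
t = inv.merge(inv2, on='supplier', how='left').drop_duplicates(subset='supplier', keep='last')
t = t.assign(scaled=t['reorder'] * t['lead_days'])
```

merge on 'supplier' (how='left') → 5 rows:
   lead_days supplier  reorder  price
0         12     Acme       80    108
1          6     Acme       95    108
2         15     Acme       49    108
3          5   Globex       76     60
4         13   Globex       38     60
drop duplicate supplier (keep=last):
   lead_days supplier  reorder  price
2         15     Acme       49    108
4         13   Globex       38     60
add column scaled = t['reorder'] * t['lead_days']:
   lead_days supplier  reorder  price  scaled
2         15     Acme       49    108     735
4         13   Globex       38     60     494
add column scaled_x10 = t['scaled'] * 10:
   lead_days supplier  reorder  price  scaled  scaled_x10
2         15     Acme       49    108     735        7350
4         13   Globex       38     60     494        4940
Then the sum of column 'scaled_x10': 12290

12290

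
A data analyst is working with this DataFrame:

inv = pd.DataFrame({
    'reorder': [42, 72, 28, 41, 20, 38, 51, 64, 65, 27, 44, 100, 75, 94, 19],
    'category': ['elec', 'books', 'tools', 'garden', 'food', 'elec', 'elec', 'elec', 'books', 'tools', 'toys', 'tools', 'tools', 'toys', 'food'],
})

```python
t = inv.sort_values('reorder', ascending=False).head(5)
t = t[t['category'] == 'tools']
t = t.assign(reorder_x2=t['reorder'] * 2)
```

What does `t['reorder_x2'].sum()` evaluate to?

350

sort by reorder descending:
    reorder category
11      100    tools
13       94     toys
12       75    tools
1        72    books
8        65    books
7        64     elec
6        51     elec
10       44     toys
0        42     elec
3        41   garden
5        38     elec
2        28    tools
9        27    tools
4        20     food
14       19     food
take first 5 rows:
    reorder category
11      100    tools
13       94     toys
12       75    tools
1        72    books
8        65    books
filter rows where category == 'tools':
    reorder category
11      100    tools
12       75    tools
add column reorder_x2 = t['reorder'] * 2:
    reorder category  reorder_x2
11      100    tools         200
12       75    tools         150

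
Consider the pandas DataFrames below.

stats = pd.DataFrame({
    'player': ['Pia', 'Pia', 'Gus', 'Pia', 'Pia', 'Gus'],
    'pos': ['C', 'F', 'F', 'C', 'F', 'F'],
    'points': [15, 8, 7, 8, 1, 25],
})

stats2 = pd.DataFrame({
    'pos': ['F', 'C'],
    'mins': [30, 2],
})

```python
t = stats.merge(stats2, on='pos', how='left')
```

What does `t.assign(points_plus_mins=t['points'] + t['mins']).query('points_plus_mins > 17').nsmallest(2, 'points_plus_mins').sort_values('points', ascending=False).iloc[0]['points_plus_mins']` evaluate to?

37

merge on 'pos' (how='left') → 6 rows:
  player pos  points  mins
0    Pia   C      15     2
1    Pia   F       8    30
2    Gus   F       7    30
3    Pia   C       8     2
4    Pia   F       1    30
5    Gus   F      25    30
add column points_plus_mins = t['points'] + t['mins']:
  player pos  points  mins  points_plus_mins
0    Pia   C      15     2                17
1    Pia   F       8    30                38
2    Gus   F       7    30                37
3    Pia   C       8     2                10
4    Pia   F       1    30                31
5    Gus   F      25    30                55
filter rows where points_plus_mins > 17:
  player pos  points  mins  points_plus_mins
1    Pia   F       8    30                38
2    Gus   F       7    30                37
4    Pia   F       1    30                31
5    Gus   F      25    30                55
take 2 rows with smallest points_plus_mins:
  player pos  points  mins  points_plus_mins
4    Pia   F       1    30                31
2    Gus   F       7    30                37
sort by points descending:
  player pos  points  mins  points_plus_mins
2    Gus   F       7    30                37
4    Pia   F       1    30                31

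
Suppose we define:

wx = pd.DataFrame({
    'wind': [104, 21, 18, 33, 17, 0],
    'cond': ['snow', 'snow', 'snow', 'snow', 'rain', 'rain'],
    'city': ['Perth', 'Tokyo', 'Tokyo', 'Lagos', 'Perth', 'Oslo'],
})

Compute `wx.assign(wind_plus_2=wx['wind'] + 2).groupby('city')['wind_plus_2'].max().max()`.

add column wind_plus_2 = wx['wind'] + 2:
   wind  cond   city  wind_plus_2
0   104  snow  Perth          106
1    21  snow  Tokyo           23
2    18  snow  Tokyo           20
3    33  snow  Lagos           35
4    17  rain  Perth           19
5     0  rain   Oslo            2
group by city, max of wind_plus_2:
city
Lagos     35
Oslo       2
Perth    106
Tokyo     23
Name: wind_plus_2, dtype: int64

106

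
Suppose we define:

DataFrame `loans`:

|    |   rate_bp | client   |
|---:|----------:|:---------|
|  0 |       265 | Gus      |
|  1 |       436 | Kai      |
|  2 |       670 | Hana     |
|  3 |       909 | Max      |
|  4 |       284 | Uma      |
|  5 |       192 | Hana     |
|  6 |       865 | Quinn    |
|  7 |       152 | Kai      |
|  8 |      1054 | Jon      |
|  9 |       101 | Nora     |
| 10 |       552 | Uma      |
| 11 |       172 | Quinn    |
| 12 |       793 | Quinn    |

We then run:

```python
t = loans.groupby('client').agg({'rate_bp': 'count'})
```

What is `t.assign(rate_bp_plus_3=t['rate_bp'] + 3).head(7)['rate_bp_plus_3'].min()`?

group by client, count of rate_bp:
        rate_bp
client         
Gus           1
Hana          2
Jon           1
Kai           2
Max           1
Nora          1
Quinn         3
Uma           2
add column rate_bp_plus_3 = t['rate_bp'] + 3:
        rate_bp  rate_bp_plus_3
client                         
Gus           1               4
Hana          2               5
Jon           1               4
Kai           2               5
Max           1               4
Nora          1               4
Quinn         3               6
Uma           2               5
take first 7 rows:
        rate_bp  rate_bp_plus_3
client                         
Gus           1               4
Hana          2               5
Jon           1               4
Kai           2               5
Max           1               4
Nora          1               4
Quinn         3               6

4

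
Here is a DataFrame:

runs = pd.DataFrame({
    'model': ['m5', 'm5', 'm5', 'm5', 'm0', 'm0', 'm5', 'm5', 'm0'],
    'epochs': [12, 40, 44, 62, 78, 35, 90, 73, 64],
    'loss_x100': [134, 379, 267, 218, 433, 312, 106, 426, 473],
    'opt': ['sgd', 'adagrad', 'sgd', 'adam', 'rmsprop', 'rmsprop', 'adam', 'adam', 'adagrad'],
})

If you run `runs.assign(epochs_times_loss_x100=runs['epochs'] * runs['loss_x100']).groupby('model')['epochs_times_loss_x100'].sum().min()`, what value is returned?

add column epochs_times_loss_x100 = runs['epochs'] * runs['loss_x100']:
  model  epochs  loss_x100      opt  epochs_times_loss_x100
0    m5      12        134      sgd                    1608
1    m5      40        379  adagrad                   15160
2    m5      44        267      sgd                   11748
3    m5      62        218     adam                   13516
4    m0      78        433  rmsprop                   33774
5    m0      35        312  rmsprop                   10920
6    m5      90        106     adam                    9540
7    m5      73        426     adam                   31098
8    m0      64        473  adagrad                   30272
group by model, sum of epochs_times_loss_x100:
model
m0    74966
m5    82670
Name: epochs_times_loss_x100, dtype: int64

74966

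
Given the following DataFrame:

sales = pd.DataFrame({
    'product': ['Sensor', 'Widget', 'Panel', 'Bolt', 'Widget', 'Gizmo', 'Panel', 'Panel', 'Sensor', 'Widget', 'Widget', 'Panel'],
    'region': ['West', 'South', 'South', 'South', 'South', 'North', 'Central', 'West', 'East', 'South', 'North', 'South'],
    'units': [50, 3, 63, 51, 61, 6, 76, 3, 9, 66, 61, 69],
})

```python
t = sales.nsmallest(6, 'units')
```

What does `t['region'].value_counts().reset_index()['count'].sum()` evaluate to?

6

take 6 rows with smallest units:
  product region  units
1  Widget  South      3
7   Panel   West      3
5   Gizmo  North      6
8  Sensor   East      9
0  Sensor   West     50
3    Bolt  South     51
value_counts of region:
region
South    2
West     2
North    1
East     1
Name: count, dtype: int64
reset_index():
  region  count
0  South      2
1   West      2
2  North      1
3   East      1
The sum of column 'count' is 6.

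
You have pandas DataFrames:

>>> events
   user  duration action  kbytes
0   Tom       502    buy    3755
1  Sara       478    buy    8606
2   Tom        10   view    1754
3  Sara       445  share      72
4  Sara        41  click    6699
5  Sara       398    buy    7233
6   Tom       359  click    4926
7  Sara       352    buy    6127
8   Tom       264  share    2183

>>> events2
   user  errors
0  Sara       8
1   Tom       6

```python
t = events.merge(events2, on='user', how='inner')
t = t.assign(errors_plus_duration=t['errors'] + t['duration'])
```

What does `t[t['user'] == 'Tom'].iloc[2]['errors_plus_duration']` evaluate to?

365

merge on 'user' (how='inner') → 9 rows:
   user  duration action  kbytes  errors
0   Tom       502    buy    3755       6
1  Sara       478    buy    8606       8
2   Tom        10   view    1754       6
3  Sara       445  share      72       8
4  Sara        41  click    6699       8
5  Sara       398    buy    7233       8
6   Tom       359  click    4926       6
7  Sara       352    buy    6127       8
8   Tom       264  share    2183       6
add column errors_plus_duration = t['errors'] + t['duration']:
   user  duration action  kbytes  errors  errors_plus_duration
0   Tom       502    buy    3755       6                   508
1  Sara       478    buy    8606       8                   486
2   Tom        10   view    1754       6                    16
3  Sara       445  share      72       8                   453
4  Sara        41  click    6699       8                    49
5  Sara       398    buy    7233       8                   406
6   Tom       359  click    4926       6                   365
7  Sara       352    buy    6127       8                   360
8   Tom       264  share    2183       6                   270
filter rows where user == 'Tom':
  user  duration action  kbytes  errors  errors_plus_duration
0  Tom       502    buy    3755       6                   508
2  Tom        10   view    1754       6                    16
6  Tom       359  click    4926       6                   365
8  Tom       264  share    2183       6                   270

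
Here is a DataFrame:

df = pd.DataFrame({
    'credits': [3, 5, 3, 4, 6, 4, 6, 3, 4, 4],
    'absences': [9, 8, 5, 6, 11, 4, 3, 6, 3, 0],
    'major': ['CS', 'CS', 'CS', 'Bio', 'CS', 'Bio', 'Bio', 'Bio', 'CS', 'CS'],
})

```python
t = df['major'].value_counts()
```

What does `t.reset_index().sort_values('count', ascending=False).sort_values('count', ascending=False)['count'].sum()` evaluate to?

value_counts of major:
major
CS     6
Bio    4
Name: count, dtype: int64
reset_index():
  major  count
0    CS      6
1   Bio      4
sort by count descending:
  major  count
0    CS      6
1   Bio      4
sort by count descending:
  major  count
0    CS      6
1   Bio      4
Reading off the sum of column 'count', we get 10.

10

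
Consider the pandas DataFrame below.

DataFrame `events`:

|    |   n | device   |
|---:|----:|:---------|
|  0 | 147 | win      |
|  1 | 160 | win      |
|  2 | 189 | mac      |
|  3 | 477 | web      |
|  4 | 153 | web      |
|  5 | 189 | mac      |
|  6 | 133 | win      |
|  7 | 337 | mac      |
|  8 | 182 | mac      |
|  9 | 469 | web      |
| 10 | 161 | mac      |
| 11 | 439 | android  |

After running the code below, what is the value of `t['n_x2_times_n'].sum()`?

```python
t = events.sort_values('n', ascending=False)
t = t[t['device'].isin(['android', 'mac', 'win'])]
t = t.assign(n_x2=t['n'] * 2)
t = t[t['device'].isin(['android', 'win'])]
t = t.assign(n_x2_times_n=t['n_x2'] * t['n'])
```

sort by n descending:
      n   device
3   477      web
9   469      web
11  439  android
7   337      mac
2   189      mac
5   189      mac
8   182      mac
10  161      mac
1   160      win
4   153      web
0   147      win
6   133      win
filter rows where device in ['android', 'mac', 'win']:
      n   device
11  439  android
7   337      mac
2   189      mac
5   189      mac
8   182      mac
10  161      mac
1   160      win
0   147      win
6   133      win
add column n_x2 = t['n'] * 2:
      n   device  n_x2
11  439  android   878
7   337      mac   674
2   189      mac   378
5   189      mac   378
8   182      mac   364
10  161      mac   322
1   160      win   320
0   147      win   294
6   133      win   266
filter rows where device in ['android', 'win']:
      n   device  n_x2
11  439  android   878
1   160      win   320
0   147      win   294
6   133      win   266
add column n_x2_times_n = t['n_x2'] * t['n']:
      n   device  n_x2  n_x2_times_n
11  439  android   878        385442
1   160      win   320         51200
0   147      win   294         43218
6   133      win   266         35378
Finally, sum of column 'n_x2_times_n' = 515238.

515238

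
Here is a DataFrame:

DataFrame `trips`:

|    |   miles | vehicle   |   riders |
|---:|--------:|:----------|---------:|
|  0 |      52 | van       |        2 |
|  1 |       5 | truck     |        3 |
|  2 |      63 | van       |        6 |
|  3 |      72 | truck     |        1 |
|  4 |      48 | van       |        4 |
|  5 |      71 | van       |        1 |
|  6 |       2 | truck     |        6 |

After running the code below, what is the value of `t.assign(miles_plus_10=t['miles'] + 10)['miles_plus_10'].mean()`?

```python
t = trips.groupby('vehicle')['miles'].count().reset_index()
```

13.5

group by vehicle, count of miles:
vehicle
truck    3
van      4
Name: miles, dtype: int64
reset_index():
  vehicle  miles
0   truck      3
1     van      4
add column miles_plus_10 = t['miles'] + 10:
  vehicle  miles  miles_plus_10
0   truck      3             13
1     van      4             14
Finally, mean of column 'miles_plus_10' = 13.5.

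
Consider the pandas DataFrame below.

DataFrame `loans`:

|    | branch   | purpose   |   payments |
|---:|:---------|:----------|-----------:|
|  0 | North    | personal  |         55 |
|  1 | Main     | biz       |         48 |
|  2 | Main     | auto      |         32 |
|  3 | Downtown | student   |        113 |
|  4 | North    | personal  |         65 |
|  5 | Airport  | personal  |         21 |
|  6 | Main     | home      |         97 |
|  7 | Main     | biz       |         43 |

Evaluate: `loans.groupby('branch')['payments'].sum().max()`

220

group by branch, sum of payments:
branch
Airport      21
Downtown    113
Main        220
North       120
Name: payments, dtype: int64
Taking the max of the resulting series gives 220.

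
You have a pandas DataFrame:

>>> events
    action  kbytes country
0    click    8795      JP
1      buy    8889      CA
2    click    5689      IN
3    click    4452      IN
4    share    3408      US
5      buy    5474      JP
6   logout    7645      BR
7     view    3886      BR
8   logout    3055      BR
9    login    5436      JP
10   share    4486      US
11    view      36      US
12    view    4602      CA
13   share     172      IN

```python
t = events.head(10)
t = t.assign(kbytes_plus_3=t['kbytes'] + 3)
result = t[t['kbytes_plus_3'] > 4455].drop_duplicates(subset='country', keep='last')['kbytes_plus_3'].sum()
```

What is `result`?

take first 10 rows:
   action  kbytes country
0   click    8795      JP
1     buy    8889      CA
2   click    5689      IN
3   click    4452      IN
4   share    3408      US
5     buy    5474      JP
6  logout    7645      BR
7    view    3886      BR
8  logout    3055      BR
9   login    5436      JP
add column kbytes_plus_3 = t['kbytes'] + 3:
   action  kbytes country  kbytes_plus_3
0   click    8795      JP           8798
1     buy    8889      CA           8892
2   click    5689      IN           5692
3   click    4452      IN           4455
4   share    3408      US           3411
5     buy    5474      JP           5477
6  logout    7645      BR           7648
7    view    3886      BR           3889
8  logout    3055      BR           3058
9   login    5436      JP           5439
filter rows where kbytes_plus_3 > 4455:
   action  kbytes country  kbytes_plus_3
0   click    8795      JP           8798
1     buy    8889      CA           8892
2   click    5689      IN           5692
5     buy    5474      JP           5477
6  logout    7645      BR           7648
9   login    5436      JP           5439
drop duplicate country (keep=last):
   action  kbytes country  kbytes_plus_3
1     buy    8889      CA           8892
2   click    5689      IN           5692
6  logout    7645      BR           7648
9   login    5436      JP           5439
So sum() = 27671.

27671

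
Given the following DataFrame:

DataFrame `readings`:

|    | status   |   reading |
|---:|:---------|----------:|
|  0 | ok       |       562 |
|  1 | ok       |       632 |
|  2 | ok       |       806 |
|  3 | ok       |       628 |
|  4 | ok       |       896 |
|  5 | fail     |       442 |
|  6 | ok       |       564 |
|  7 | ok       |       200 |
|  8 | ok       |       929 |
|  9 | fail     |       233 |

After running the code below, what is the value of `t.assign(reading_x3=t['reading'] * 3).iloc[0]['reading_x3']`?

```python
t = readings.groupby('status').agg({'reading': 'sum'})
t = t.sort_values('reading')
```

group by status, sum of reading:
        reading
status         
fail        675
ok         5217
sort by reading:
        reading
status         
fail        675
ok         5217
add column reading_x3 = t['reading'] * 3:
        reading  reading_x3
status                     
fail        675        2025
ok         5217       15651
Reading off the value at position 0, column 'reading_x3', we get 2025.

2025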